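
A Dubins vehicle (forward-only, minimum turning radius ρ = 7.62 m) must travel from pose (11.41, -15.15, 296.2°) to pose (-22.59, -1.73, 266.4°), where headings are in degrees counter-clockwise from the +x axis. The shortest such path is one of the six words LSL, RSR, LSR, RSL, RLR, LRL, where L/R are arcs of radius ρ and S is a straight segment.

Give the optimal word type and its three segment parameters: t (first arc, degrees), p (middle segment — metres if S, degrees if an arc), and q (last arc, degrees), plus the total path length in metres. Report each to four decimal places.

RSL: t = 192.7813°, p = 20.3994 m, q = 162.9813°, L = 67.7137 m

Let ψ = atan2(Δy, Δx) = atan2(13.42, -34.00) = 158.4606° be the start→goal bearing.
Normalize: d = |goal − start| / ρ = 36.552652/7.62 = 4.796936, α = (θ_start − ψ) mod 360° = 137.7394° = 2.404007 rad, β = (θ_goal − ψ) mod 360° = 107.9394° = 1.883899 rad.
Common terms: sin α = 0.672503, cos α = -0.740094, sin β = 0.951383, cos β = -0.308012, cos(α−β) = 0.867765, d² = 23.010595. Work in radians in the unit-radius frame; every candidate has L = ρ·(t + p + q).
LSL: p² = 2 + d² − 2cos(α−β) + 2d(sin α − sin β) = 20.599531; p = √p² = 4.538671; φ = atan2(cos β − cos α, d + sin α − sin β) = 0.095345 rad; t = (φ − α) mod 2π = 3.974523 rad, q = (β − φ) mod 2π = 1.788554 rad → L = 7.62·(3.974523 + 4.538671 + 1.788554) = 7.62·10.301748 = 78.499318 m
RSR: p² = 2 + d² − 2cos(α−β) + 2d(sin β − sin α) = 25.950597; p = √p² = 5.094173; φ = atan2(cos α − cos β, d − sin α + sin β) = -0.084921 rad; t = (α − φ) mod 2π = 2.488928 rad, q = (φ − β) mod 2π = 4.314366 rad → L = 7.62·(2.488928 + 5.094173 + 4.314366) = 7.62·11.897466 = 90.658693 m
LSR: p² = d² − 2 + 2cos(α−β) + 2d(sin α + sin β) = 38.325479; p = √p² = 6.190758; φ = atan2(−cos α − cos β, d + sin α + sin β) − atan2(−2, p) = 0.474287 rad; t = (φ − α) mod 2π = 4.353465 rad, q = (φ − β) mod 2π = 4.873573 rad → L = 7.62·(4.353465 + 6.190758 + 4.873573) = 7.62·15.417796 = 117.483605 m
RSL: p² = d² − 2 + 2cos(α−β) − 2d(sin α + sin β) = 7.166773; p = √p² = 2.677083; φ = atan2(cos α + cos β, d − sin α − sin β) − atan2(2, p) = -0.960662 rad; t = (α − φ) mod 2π = 3.364669 rad, q = (β − φ) mod 2π = 2.844561 rad → L = 7.62·(3.364669 + 2.677083 + 2.844561) = 7.62·8.886313 = 67.713706 m
RLR: c = (6 − d² + 2cos(α−β) + 2d(sin α − sin β))/8 = -2.243825, |c| > 1 → infeasible
LRL: c = (6 − d² + 2cos(α−β) − 2d(sin α − sin β))/8 = -1.574941, |c| > 1 → infeasible
Shortest: RSL with L = 67.713706 m ≈ 67.7137 m
Convert RSL to answer units (arcs ×180/π): t = 3.364669·180/π = 192.7813°, p = ρ·p = 7.62·2.677083 = 20.3994 m, q = 2.844561·180/π = 162.9813°, L = 67.7137 m.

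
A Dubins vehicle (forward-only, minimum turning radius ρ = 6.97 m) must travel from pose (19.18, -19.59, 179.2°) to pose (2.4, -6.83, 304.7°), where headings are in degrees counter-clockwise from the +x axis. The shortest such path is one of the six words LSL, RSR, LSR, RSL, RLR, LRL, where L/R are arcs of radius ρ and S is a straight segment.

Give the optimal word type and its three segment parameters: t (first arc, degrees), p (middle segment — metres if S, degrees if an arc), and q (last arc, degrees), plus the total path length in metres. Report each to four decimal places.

RSL: t = 110.6100°, p = 5.0161 m, q = 236.1100°, L = 47.1944 m

Let ψ = atan2(Δy, Δx) = atan2(12.76, -16.78) = 142.7496° be the start→goal bearing.
Normalize: d = |goal − start| / ρ = 21.080465/6.97 = 3.024457, α = (θ_start − ψ) mod 360° = 36.4504° = 0.636180 rad, β = (θ_goal − ψ) mod 360° = 161.9504° = 2.826568 rad.
Common terms: sin α = 0.594127, cos α = 0.804371, sin β = 0.309840, cos β = -0.950789, cos(α−β) = -0.580703, d² = 9.147340. Work in radians in the unit-radius frame; every candidate has L = ρ·(t + p + q).
LSL: p² = 2 + d² − 2cos(α−β) + 2d(sin α − sin β) = 14.028373; p = √p² = 3.745447; φ = atan2(cos β − cos α, d + sin α − sin β) = -0.487719 rad; t = (φ − α) mod 2π = 5.159287 rad, q = (β − φ) mod 2π = 3.314286 rad → L = 6.97·(5.159287 + 3.745447 + 3.314286) = 6.97·12.219020 = 85.166573 m
RSR: p² = 2 + d² − 2cos(α−β) + 2d(sin β − sin α) = 10.589119; p = √p² = 3.254093; φ = atan2(cos α − cos β, d − sin α + sin β) = 0.569689 rad; t = (α − φ) mod 2π = 0.066491 rad, q = (φ − β) mod 2π = 4.026306 rad → L = 6.97·(0.066491 + 3.254093 + 4.026306) = 6.97·7.346890 = 51.207821 m
LSR: p² = d² − 2 + 2cos(α−β) + 2d(sin α + sin β) = 11.453951; p = √p² = 3.384369; φ = atan2(−cos α − cos β, d + sin α + sin β) − atan2(−2, p) = 0.570994 rad; t = (φ − α) mod 2π = 6.218000 rad, q = (φ − β) mod 2π = 4.027612 rad → L = 6.97·(6.218000 + 3.384369 + 4.027612) = 6.97·13.629980 = 95.000960 m
RSL: p² = d² − 2 + 2cos(α−β) − 2d(sin α + sin β) = 0.517916; p = √p² = 0.719664; φ = atan2(cos α + cos β, d − sin α − sin β) − atan2(2, p) = -1.294329 rad; t = (α − φ) mod 2π = 1.930509 rad, q = (β − φ) mod 2π = 4.120897 rad → L = 6.97·(1.930509 + 0.719664 + 4.120897) = 6.97·6.771070 = 47.194354 m
RLR: c = (6 − d² + 2cos(α−β) + 2d(sin α − sin β))/8 = -0.323640; p = 2π − arccos c = 4.382815 rad; φ = atan2(cos α − cos β, d − sin α + sin β) = 0.569689 rad; t = (α − φ + p/2) mod 2π = 2.257898 rad, q = (α − β − t + p) mod 2π = 6.217714 rad → L = 6.97·(2.257898 + 4.382815 + 6.217714) = 6.97·12.858427 = 89.623239 m
LRL: c = (6 − d² + 2cos(α−β) − 2d(sin α − sin β))/8 = -0.753547; p = 2π − arccos c = 3.858949 rad; φ = atan2(cos β − cos α, d + sin α − sin β) = -0.487719 rad; t = (φ − α + p/2) mod 2π = 0.805576 rad, q = (β − α − t + p) mod 2π = 5.243761 rad → L = 6.97·(0.805576 + 3.858949 + 5.243761) = 6.97·9.908285 = 69.060748 m
Shortest: RSL with L = 47.194354 m ≈ 47.1944 m
Convert RSL to answer units (arcs ×180/π): t = 1.930509·180/π = 110.6100°, p = ρ·p = 6.97·0.719664 = 5.0161 m, q = 4.120897·180/π = 236.1100°, L = 47.1944 m.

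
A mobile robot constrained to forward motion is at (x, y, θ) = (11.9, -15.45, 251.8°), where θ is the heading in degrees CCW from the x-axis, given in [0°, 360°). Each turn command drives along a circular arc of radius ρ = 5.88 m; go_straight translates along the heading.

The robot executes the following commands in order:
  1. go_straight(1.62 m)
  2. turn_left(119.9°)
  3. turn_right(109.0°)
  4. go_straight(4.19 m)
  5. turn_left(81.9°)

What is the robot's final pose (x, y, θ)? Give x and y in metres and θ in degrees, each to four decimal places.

set_pose: (x, y, θ) = (11.9000, -15.4500, 251.8000°), ρ = 5.88
go_straight(1.62): x += 1.62·cos θ, y += 1.62·sin θ → (11.3940, -16.9890, 251.8000°)
turn_left(119.9°): centre at ρ to the left, rotate +119.9° → (18.1722, -24.5833, 371.7000° ≡ 11.7000°)
turn_right(109.0°): centre at ρ to the right, rotate −109.0° → (25.1970, -31.0883, -97.3000° ≡ 262.7000°)
go_straight(4.19): x += 4.19·cos θ, y += 4.19·sin θ → (24.6646, -35.2443, 262.7000°)
turn_left(81.9°): centre at ρ to the left, rotate +81.9° → (28.9354, -41.6603, 344.6000°)

(28.9354, -41.6603, 344.6000°)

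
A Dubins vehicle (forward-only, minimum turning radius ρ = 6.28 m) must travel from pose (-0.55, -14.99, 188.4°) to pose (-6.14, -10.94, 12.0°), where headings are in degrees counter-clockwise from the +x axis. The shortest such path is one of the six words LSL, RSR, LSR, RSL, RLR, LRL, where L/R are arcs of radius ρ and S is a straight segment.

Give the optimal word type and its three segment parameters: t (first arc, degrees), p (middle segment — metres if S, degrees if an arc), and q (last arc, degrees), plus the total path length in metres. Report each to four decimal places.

LRL: t = 60.7333°, p = 267.3342°, q = 30.2009°, L = 39.2686 m

Let ψ = atan2(Δy, Δx) = atan2(4.05, -5.59) = 144.0764° be the start→goal bearing.
Normalize: d = |goal − start| / ρ = 6.902941/6.28 = 1.099194, α = (θ_start − ψ) mod 360° = 44.3236° = 0.773593 rad, β = (θ_goal − ψ) mod 360° = 227.9236° = 3.978018 rad.
Common terms: sin α = 0.698710, cos α = 0.715405, sin β = -0.742252, cos β = -0.670121, cos(α−β) = -0.998027, d² = 1.208229. Work in radians in the unit-radius frame; every candidate has L = ρ·(t + p + q).
LSL: p² = 2 + d² − 2cos(α−β) + 2d(sin α − sin β) = 8.372079; p = √p² = 2.893454; φ = atan2(cos β − cos α, d + sin α − sin β) = -0.499342 rad; t = (φ − α) mod 2π = 5.010250 rad, q = (β − φ) mod 2π = 4.477360 rad → L = 6.28·(5.010250 + 2.893454 + 4.477360) = 6.28·12.381064 = 77.753083 m
RSR: p² = 2 + d² − 2cos(α−β) + 2d(sin β − sin α) = 2.036485; p = √p² = 1.427055; φ = atan2(cos α − cos β, d − sin α + sin β) = 1.812639 rad; t = (α − φ) mod 2π = 5.244140 rad, q = (φ − β) mod 2π = 4.117806 rad → L = 6.28·(5.244140 + 1.427055 + 4.117806) = 6.28·10.789001 = 67.754926 m
LSR: p² = d² − 2 + 2cos(α−β) + 2d(sin α + sin β) = -2.883547 < 0 → infeasible
RSL: p² = d² − 2 + 2cos(α−β) − 2d(sin α + sin β) = -2.692103 < 0 → infeasible
RLR: c = (6 − d² + 2cos(α−β) + 2d(sin α − sin β))/8 = 0.745439; p = 2π − arccos c = 5.553583 rad; φ = atan2(cos α − cos β, d − sin α + sin β) = 1.812639 rad; t = (α − φ + p/2) mod 2π = 1.737746 rad, q = (α − β − t + p) mod 2π = 0.611412 rad → L = 6.28·(1.737746 + 5.553583 + 0.611412) = 6.28·7.902741 = 49.629212 m
LRL: c = (6 − d² + 2cos(α−β) − 2d(sin α − sin β))/8 = -0.046510; p = 2π − arccos c = 4.665862 rad; φ = atan2(cos β − cos α, d + sin α − sin β) = -0.499342 rad; t = (φ − α + p/2) mod 2π = 1.059996 rad, q = (β − α − t + p) mod 2π = 0.527106 rad → L = 6.28·(1.059996 + 4.665862 + 0.527106) = 6.28·6.252964 = 39.268614 m
Shortest: LRL with L = 39.268614 m ≈ 39.2686 m
Convert LRL to answer units (arcs ×180/π): t = 1.059996·180/π = 60.7333°, p = 4.665862·180/π = 267.3342°, q = 0.527106·180/π = 30.2009°, L = 39.2686 m.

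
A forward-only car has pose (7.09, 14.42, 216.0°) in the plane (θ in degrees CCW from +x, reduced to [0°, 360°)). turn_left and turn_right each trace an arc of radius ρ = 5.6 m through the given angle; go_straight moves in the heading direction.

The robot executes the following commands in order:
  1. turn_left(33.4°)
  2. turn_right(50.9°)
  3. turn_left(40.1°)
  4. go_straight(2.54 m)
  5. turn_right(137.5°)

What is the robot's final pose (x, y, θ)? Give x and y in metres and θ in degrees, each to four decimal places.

(-12.9268, 5.7981, 101.1000°)

set_pose: (x, y, θ) = (7.0900, 14.4200, 216.0000°), ρ = 5.6
turn_left(33.4°): centre at ρ to the left, rotate +33.4° → (5.1397, 11.8598, 249.4000°)
turn_right(50.9°): centre at ρ to the right, rotate −50.9° → (1.6746, 8.5195, 198.5000°)
turn_left(40.1°): centre at ρ to the left, rotate +40.1° → (-1.3283, 6.1266, 238.6000°)
go_straight(2.54): x += 2.54·cos θ, y += 2.54·sin θ → (-2.6517, 3.9585, 238.6000°)
turn_right(137.5°): centre at ρ to the right, rotate −137.5° → (-12.9268, 5.7981, 101.1000°)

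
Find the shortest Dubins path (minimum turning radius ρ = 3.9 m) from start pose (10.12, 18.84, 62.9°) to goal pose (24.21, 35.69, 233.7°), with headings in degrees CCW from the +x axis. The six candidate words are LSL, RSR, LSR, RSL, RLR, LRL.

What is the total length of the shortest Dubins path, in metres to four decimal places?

35.1113 m

Let ψ = atan2(Δy, Δx) = atan2(16.85, 14.09) = 50.0976° be the start→goal bearing.
Normalize: d = |goal − start| / ρ = 21.964758/3.9 = 5.631989, α = (θ_start − ψ) mod 360° = 12.8024° = 0.223445 rad, β = (θ_goal − ψ) mod 360° = 183.6024° = 3.204467 rad.
Common terms: sin α = 0.221590, cos α = 0.975140, sin β = -0.062833, cos β = -0.998024, cos(α−β) = -0.987136, d² = 31.719303. Work in radians in the unit-radius frame; every candidate has L = ρ·(t + p + q).
LSL: p² = 2 + d² − 2cos(α−β) + 2d(sin α − sin β) = 38.897306; p = √p² = 6.236770; φ = atan2(cos β − cos α, d + sin α − sin β) = -0.321907 rad; t = (φ − α) mod 2π = 5.737834 rad, q = (β − φ) mod 2π = 3.526374 rad → L = 3.9·(5.737834 + 6.236770 + 3.526374) = 3.9·15.500978 = 60.453815 m
RSR: p² = 2 + d² − 2cos(α−β) + 2d(sin β − sin α) = 32.489845; p = √p² = 5.699986; φ = atan2(cos α − cos β, d − sin α + sin β) = 0.353486 rad; t = (α − φ) mod 2π = 6.153144 rad, q = (φ − β) mod 2π = 3.432204 rad → L = 3.9·(6.153144 + 5.699986 + 3.432204) = 3.9·15.285335 = 59.612805 m
LSR: p² = d² − 2 + 2cos(α−β) + 2d(sin α + sin β) = 29.533266; p = √p² = 5.434452; φ = atan2(−cos α − cos β, d + sin α + sin β) − atan2(−2, p) = 0.356591 rad; t = (φ − α) mod 2π = 0.133147 rad, q = (φ − β) mod 2π = 3.435310 rad → L = 3.9·(0.133147 + 5.434452 + 3.435310) = 3.9·9.002908 = 35.111341 m
RSL: p² = d² − 2 + 2cos(α−β) − 2d(sin α + sin β) = 25.956795; p = √p² = 5.094781; φ = atan2(cos α + cos β, d − sin α − sin β) − atan2(2, p) = -0.378256 rad; t = (α − φ) mod 2π = 0.601701 rad, q = (β − φ) mod 2π = 3.582723 rad → L = 3.9·(0.601701 + 5.094781 + 3.582723) = 3.9·9.279205 = 36.188898 m
RLR: c = (6 − d² + 2cos(α−β) + 2d(sin α − sin β))/8 = -3.061231, |c| > 1 → infeasible
LRL: c = (6 − d² + 2cos(α−β) − 2d(sin α − sin β))/8 = -3.862163, |c| > 1 → infeasible
Shortest: LSR with L = 35.111341 m ≈ 35.1113 m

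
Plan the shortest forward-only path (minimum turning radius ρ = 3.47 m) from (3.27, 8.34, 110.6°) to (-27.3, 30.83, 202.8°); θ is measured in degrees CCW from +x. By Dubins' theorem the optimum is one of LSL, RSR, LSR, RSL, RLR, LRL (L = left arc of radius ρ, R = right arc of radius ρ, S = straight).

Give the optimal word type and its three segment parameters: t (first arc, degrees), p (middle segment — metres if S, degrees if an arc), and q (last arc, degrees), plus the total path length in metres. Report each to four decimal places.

Let ψ = atan2(Δy, Δx) = atan2(22.49, -30.57) = 143.6585° be the start→goal bearing.
Normalize: d = |goal − start| / ρ = 37.951614/3.47 = 10.937065, α = (θ_start − ψ) mod 360° = 326.9415° = 5.706206 rad, β = (θ_goal − ψ) mod 360° = 59.1415° = 1.032214 rad.
Common terms: sin α = -0.545495, cos α = 0.838114, sin β = 0.858437, cos β = 0.512920, cos(α−β) = -0.038388, d² = 119.619381. Work in radians in the unit-radius frame; every candidate has L = ρ·(t + p + q).
LSL: p² = 2 + d² − 2cos(α−β) + 2d(sin α − sin β) = 90.986372; p = √p² = 9.538678; φ = atan2(cos β − cos α, d + sin α − sin β) = -0.034099 rad; t = (φ − α) mod 2π = 0.542881 rad, q = (β − φ) mod 2π = 1.066313 rad → L = 3.47·(0.542881 + 9.538678 + 1.066313) = 3.47·11.147871 = 38.683113 m
RSR: p² = 2 + d² − 2cos(α−β) + 2d(sin β − sin α) = 152.405940; p = √p² = 12.345280; φ = atan2(cos α − cos β, d − sin α + sin β) = 0.026345 rad; t = (α − φ) mod 2π = 5.679861 rad, q = (φ − β) mod 2π = 5.277316 rad → L = 3.47·(5.679861 + 12.345280 + 5.277316) = 3.47·23.302457 = 80.859526 m
LSR: p² = d² − 2 + 2cos(α−β) + 2d(sin α + sin β) = 124.387926; p = √p² = 11.152934; φ = atan2(−cos α − cos β, d + sin α + sin β) − atan2(−2, p) = 0.057920 rad; t = (φ − α) mod 2π = 0.634899 rad, q = (φ − β) mod 2π = 5.308891 rad → L = 3.47·(0.634899 + 11.152934 + 5.308891) = 3.47·17.096724 = 59.325633 m
RSL: p² = d² − 2 + 2cos(α−β) − 2d(sin α + sin β) = 110.697284; p = √p² = 10.521278; φ = atan2(cos α + cos β, d − sin α − sin β) − atan2(2, p) = -0.061362 rad; t = (α − φ) mod 2π = 5.767568 rad, q = (β − φ) mod 2π = 1.093576 rad → L = 3.47·(5.767568 + 10.521278 + 1.093576) = 3.47·17.382421 = 60.317001 m
RLR: c = (6 − d² + 2cos(α−β) + 2d(sin α − sin β))/8 = -18.050743, |c| > 1 → infeasible
LRL: c = (6 − d² + 2cos(α−β) − 2d(sin α − sin β))/8 = -10.373297, |c| > 1 → infeasible
Shortest: LSL with L = 38.683113 m ≈ 38.6831 m
Convert LSL to answer units (arcs ×180/π): t = 0.542881·180/π = 31.1048°, p = ρ·p = 3.47·9.538678 = 33.0992 m, q = 1.066313·180/π = 61.0952°, L = 38.6831 m.

LSL: t = 31.1048°, p = 33.0992 m, q = 61.0952°, L = 38.6831 m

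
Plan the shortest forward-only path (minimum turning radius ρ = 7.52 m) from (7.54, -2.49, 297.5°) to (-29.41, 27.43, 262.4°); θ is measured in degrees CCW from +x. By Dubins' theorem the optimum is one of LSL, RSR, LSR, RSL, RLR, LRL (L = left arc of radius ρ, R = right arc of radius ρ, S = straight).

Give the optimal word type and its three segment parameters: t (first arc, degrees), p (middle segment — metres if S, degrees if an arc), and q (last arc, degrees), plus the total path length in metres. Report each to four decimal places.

Let ψ = atan2(Δy, Δx) = atan2(29.92, -36.95) = 141.0014° be the start→goal bearing.
Normalize: d = |goal − start| / ρ = 47.544809/7.52 = 6.322448, α = (θ_start − ψ) mod 360° = 156.4986° = 2.731415 rad, β = (θ_goal − ψ) mod 360° = 121.3986° = 2.118805 rad.
Common terms: sin α = 0.398772, cos α = -0.917050, sin β = 0.853564, cos β = -0.520988, cos(α−β) = 0.818150, d² = 39.973349. Work in radians in the unit-radius frame; every candidate has L = ρ·(t + p + q).
LSL: p² = 2 + d² − 2cos(α−β) + 2d(sin α − sin β) = 34.586254; p = √p² = 5.881008; φ = atan2(cos β − cos α, d + sin α − sin β) = 0.067397 rad; t = (φ − α) mod 2π = 3.619167 rad, q = (β − φ) mod 2π = 2.051408 rad → L = 7.52·(3.619167 + 5.881008 + 2.051408) = 7.52·11.551583 = 86.867901 m
RSR: p² = 2 + d² − 2cos(α−β) + 2d(sin β − sin α) = 46.087846; p = √p² = 6.788803; φ = atan2(cos α − cos β, d − sin α + sin β) = -0.058374 rad; t = (α − φ) mod 2π = 2.789789 rad, q = (φ − β) mod 2π = 4.106007 rad → L = 7.52·(2.789789 + 6.788803 + 4.106007) = 7.52·13.684599 = 102.908184 m
LSR: p² = d² − 2 + 2cos(α−β) + 2d(sin α + sin β) = 55.445302; p = √p² = 7.446160; φ = atan2(−cos α − cos β, d + sin α + sin β) − atan2(−2, p) = 0.450014 rad; t = (φ − α) mod 2π = 4.001784 rad, q = (φ − β) mod 2π = 4.614395 rad → L = 7.52·(4.001784 + 7.446160 + 4.614395) = 7.52·16.062340 = 120.788793 m
RSL: p² = d² − 2 + 2cos(α−β) − 2d(sin α + sin β) = 23.773995; p = √p² = 4.875858; φ = atan2(cos α + cos β, d − sin α − sin β) − atan2(2, p) = -0.665627 rad; t = (α − φ) mod 2π = 3.397042 rad, q = (β − φ) mod 2π = 2.784432 rad → L = 7.52·(3.397042 + 4.875858 + 2.784432) = 7.52·11.057333 = 83.151142 m
RLR: c = (6 − d² + 2cos(α−β) + 2d(sin α − sin β))/8 = -4.760981, |c| > 1 → infeasible
LRL: c = (6 − d² + 2cos(α−β) − 2d(sin α − sin β))/8 = -3.323282, |c| > 1 → infeasible
Shortest: RSL with L = 83.151142 m ≈ 83.1511 m
Convert RSL to answer units (arcs ×180/π): t = 3.397042·180/π = 194.6362°, p = ρ·p = 7.52·4.875858 = 36.6665 m, q = 2.784432·180/π = 159.5362°, L = 83.1511 m.

RSL: t = 194.6362°, p = 36.6665 m, q = 159.5362°, L = 83.1511 m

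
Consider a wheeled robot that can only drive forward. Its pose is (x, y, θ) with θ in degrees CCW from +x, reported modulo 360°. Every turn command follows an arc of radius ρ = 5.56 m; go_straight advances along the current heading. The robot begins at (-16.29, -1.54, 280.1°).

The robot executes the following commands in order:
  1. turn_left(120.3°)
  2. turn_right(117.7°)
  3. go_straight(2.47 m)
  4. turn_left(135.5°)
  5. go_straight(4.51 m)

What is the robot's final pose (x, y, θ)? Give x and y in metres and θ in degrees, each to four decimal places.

set_pose: (x, y, θ) = (-16.2900, -1.5400, 280.1000°), ρ = 5.56
turn_left(120.3°): centre at ρ to the left, rotate +120.3° → (-7.2126, -4.7991, 400.4000° ≡ 40.4000°)
turn_right(117.7°): centre at ρ to the right, rotate −117.7° → (1.8149, -7.8109, -77.3000° ≡ 282.7000°)
go_straight(2.47): x += 2.47·cos θ, y += 2.47·sin θ → (2.3579, -10.2205, 282.7000°)
turn_left(135.5°): centre at ρ to the left, rotate +135.5° → (12.5073, -11.9280, 418.2000° ≡ 58.2000°)
go_straight(4.51): x += 4.51·cos θ, y += 4.51·sin θ → (14.8839, -8.0950, 58.2000°)

(14.8839, -8.0950, 58.2000°)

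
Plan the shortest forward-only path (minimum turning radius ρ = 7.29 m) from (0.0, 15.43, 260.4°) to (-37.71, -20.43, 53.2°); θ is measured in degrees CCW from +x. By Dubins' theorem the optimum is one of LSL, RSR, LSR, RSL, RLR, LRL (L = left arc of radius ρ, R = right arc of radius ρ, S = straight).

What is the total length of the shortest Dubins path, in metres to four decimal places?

74.6002 m

Let ψ = atan2(Δy, Δx) = atan2(-35.86, -37.71) = -136.4405° be the start→goal bearing.
Normalize: d = |goal − start| / ρ = 52.038291/7.29 = 7.138311, α = (θ_start − ψ) mod 360° = 36.8405° = 0.642987 rad, β = (θ_goal − ψ) mod 360° = 189.6405° = 3.309850 rad.
Common terms: sin α = 0.599589, cos α = 0.800308, sin β = -0.167465, cos β = -0.985878, cos(α−β) = -0.889416, d² = 50.955491. Work in radians in the unit-radius frame; every candidate has L = ρ·(t + p + q).
LSL: p² = 2 + d² − 2cos(α−β) + 2d(sin α − sin β) = 65.685264; p = √p² = 8.104645; φ = atan2(cos β − cos α, d + sin α − sin β) = -0.222215 rad; t = (φ − α) mod 2π = 5.417983 rad, q = (β − φ) mod 2π = 3.532065 rad → L = 7.29·(5.417983 + 8.104645 + 3.532065) = 7.29·17.054693 = 124.328712 m
RSR: p² = 2 + d² − 2cos(α−β) + 2d(sin β − sin α) = 43.783383; p = √p² = 6.616901; φ = atan2(cos α − cos β, d − sin α + sin β) = 0.273334 rad; t = (α − φ) mod 2π = 0.369654 rad, q = (φ − β) mod 2π = 3.246669 rad → L = 7.29·(0.369654 + 6.616901 + 3.246669) = 7.29·10.233224 = 74.600200 m
LSR: p² = d² − 2 + 2cos(α−β) + 2d(sin α + sin β) = 53.345928; p = √p² = 7.303830; φ = atan2(−cos α − cos β, d + sin α + sin β) − atan2(−2, p) = 0.291785 rad; t = (φ − α) mod 2π = 5.931983 rad, q = (φ − β) mod 2π = 3.265120 rad → L = 7.29·(5.931983 + 7.303830 + 3.265120) = 7.29·16.500932 = 120.291793 m
RSL: p² = d² − 2 + 2cos(α−β) − 2d(sin α + sin β) = 41.007388; p = √p² = 6.403701; φ = atan2(cos α + cos β, d − sin α − sin β) − atan2(2, p) = -0.330385 rad; t = (α − φ) mod 2π = 0.973372 rad, q = (β − φ) mod 2π = 3.640235 rad → L = 7.29·(0.973372 + 6.403701 + 3.640235) = 7.29·11.017308 = 80.316178 m
RLR: c = (6 − d² + 2cos(α−β) + 2d(sin α − sin β))/8 = -4.472923, |c| > 1 → infeasible
LRL: c = (6 − d² + 2cos(α−β) − 2d(sin α − sin β))/8 = -7.210658, |c| > 1 → infeasible
Shortest: RSR with L = 74.600200 m ≈ 74.6002 m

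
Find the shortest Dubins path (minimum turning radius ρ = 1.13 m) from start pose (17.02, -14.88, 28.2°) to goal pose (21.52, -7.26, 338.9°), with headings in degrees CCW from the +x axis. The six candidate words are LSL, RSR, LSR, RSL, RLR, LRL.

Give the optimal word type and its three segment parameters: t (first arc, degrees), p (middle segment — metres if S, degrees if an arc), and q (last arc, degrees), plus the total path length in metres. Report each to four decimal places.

Let ψ = atan2(Δy, Δx) = atan2(7.62, 4.50) = 59.4360° be the start→goal bearing.
Normalize: d = |goal − start| / ρ = 8.849542/1.13 = 7.831453, α = (θ_start − ψ) mod 360° = 328.7640° = 5.738015 rad, β = (θ_goal − ψ) mod 360° = 279.4640° = 4.877567 rad.
Common terms: sin α = -0.518564, cos α = 0.855039, sin β = -0.986389, cos β = 0.164428, cos(α−β) = 0.652098, d² = 61.331663. Work in radians in the unit-radius frame; every candidate has L = ρ·(t + p + q).
LSL: p² = 2 + d² − 2cos(α−β) + 2d(sin α − sin β) = 69.354966; p = √p² = 8.327963; φ = atan2(cos β − cos α, d + sin α − sin β) = -0.083022 rad; t = (φ − α) mod 2π = 0.462149 rad, q = (β − φ) mod 2π = 4.960589 rad → L = 1.13·(0.462149 + 8.327963 + 4.960589) = 1.13·13.750701 = 15.538292 m
RSR: p² = 2 + d² − 2cos(α−β) + 2d(sin β − sin α) = 54.699965; p = √p² = 7.395942; φ = atan2(cos α − cos β, d − sin α + sin β) = 0.093513 rad; t = (α − φ) mod 2π = 5.644502 rad, q = (φ − β) mod 2π = 1.499131 rad → L = 1.13·(5.644502 + 7.395942 + 1.499131) = 1.13·14.539575 = 16.429720 m
LSR: p² = d² − 2 + 2cos(α−β) + 2d(sin α + sin β) = 37.063921; p = √p² = 6.088015; φ = atan2(−cos α − cos β, d + sin α + sin β) − atan2(−2, p) = 0.157638 rad; t = (φ − α) mod 2π = 0.702809 rad, q = (φ − β) mod 2π = 1.563256 rad → L = 1.13·(0.702809 + 6.088015 + 1.563256) = 1.13·8.354080 = 9.440110 m
RSL: p² = d² − 2 + 2cos(α−β) − 2d(sin α + sin β) = 84.207798; p = √p² = 9.176481; φ = atan2(cos α + cos β, d − sin α − sin β) − atan2(2, p) = -0.105831 rad; t = (α − φ) mod 2π = 5.843846 rad, q = (β − φ) mod 2π = 4.983398 rad → L = 1.13·(5.843846 + 9.176481 + 4.983398) = 1.13·20.003725 = 22.604209 m
RLR: c = (6 − d² + 2cos(α−β) + 2d(sin α − sin β))/8 = -5.837496, |c| > 1 → infeasible
LRL: c = (6 − d² + 2cos(α−β) − 2d(sin α − sin β))/8 = -7.669371, |c| > 1 → infeasible
Shortest: LSR with L = 9.440110 m ≈ 9.4401 m
Convert LSR to answer units (arcs ×180/π): t = 0.702809·180/π = 40.2680°, p = ρ·p = 1.13·6.088015 = 6.8795 m, q = 1.563256·180/π = 89.5680°, L = 9.4401 m.

LSR: t = 40.2680°, p = 6.8795 m, q = 89.5680°, L = 9.4401 m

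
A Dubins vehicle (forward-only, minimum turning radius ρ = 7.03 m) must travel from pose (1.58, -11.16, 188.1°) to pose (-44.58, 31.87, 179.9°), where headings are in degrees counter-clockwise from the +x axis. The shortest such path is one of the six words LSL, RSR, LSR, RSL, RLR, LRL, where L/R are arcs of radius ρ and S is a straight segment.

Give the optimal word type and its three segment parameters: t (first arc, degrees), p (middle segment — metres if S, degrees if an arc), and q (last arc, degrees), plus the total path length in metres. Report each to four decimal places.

RSL: t = 56.0061°, p = 51.8366 m, q = 47.8061°, L = 64.5740 m

Let ψ = atan2(Δy, Δx) = atan2(43.03, -46.16) = 137.0099° be the start→goal bearing.
Normalize: d = |goal − start| / ρ = 63.105677/7.03 = 8.976625, α = (θ_start − ψ) mod 360° = 51.0901° = 0.891691 rad, β = (θ_goal − ψ) mod 360° = 42.8901° = 0.748574 rad.
Common terms: sin α = 0.778135, cos α = 0.628097, sin β = 0.680594, cos β = 0.732660, cos(α−β) = 0.989776, d² = 80.579805. Work in radians in the unit-radius frame; every candidate has L = ρ·(t + p + q).
LSL: p² = 2 + d² − 2cos(α−β) + 2d(sin α − sin β) = 82.351419; p = √p² = 9.074768; φ = atan2(cos β − cos α, d + sin α − sin β) = 0.011523 rad; t = (φ − α) mod 2π = 5.403017 rad, q = (β − φ) mod 2π = 0.737051 rad → L = 7.03·(5.403017 + 9.074768 + 0.737051) = 7.03·15.214837 = 106.960301 m
RSR: p² = 2 + d² − 2cos(α−β) + 2d(sin β − sin α) = 78.849087; p = √p² = 8.879701; φ = atan2(cos α − cos β, d − sin α + sin β) = -0.011776 rad; t = (α − φ) mod 2π = 0.903466 rad, q = (φ − β) mod 2π = 5.522836 rad → L = 7.03·(0.903466 + 8.879701 + 5.522836) = 7.03·15.306003 = 107.601202 m
LSR: p² = d² − 2 + 2cos(α−β) + 2d(sin α + sin β) = 106.748288; p = √p² = 10.331906; φ = atan2(−cos α − cos β, d + sin α + sin β) − atan2(−2, p) = 0.061543 rad; t = (φ − α) mod 2π = 5.453038 rad, q = (φ − β) mod 2π = 5.596155 rad → L = 7.03·(5.453038 + 10.331906 + 5.596155) = 7.03·21.381099 = 150.309125 m
RSL: p² = d² − 2 + 2cos(α−β) − 2d(sin α + sin β) = 54.370428; p = √p² = 7.373631; φ = atan2(cos α + cos β, d − sin α − sin β) − atan2(2, p) = -0.085800 rad; t = (α − φ) mod 2π = 0.977491 rad, q = (β − φ) mod 2π = 0.834374 rad → L = 7.03·(0.977491 + 7.373631 + 0.834374) = 7.03·9.185496 = 64.574035 m
RLR: c = (6 − d² + 2cos(α−β) + 2d(sin α − sin β))/8 = -8.856136, |c| > 1 → infeasible
LRL: c = (6 − d² + 2cos(α−β) − 2d(sin α − sin β))/8 = -9.293927, |c| > 1 → infeasible
Shortest: RSL with L = 64.574035 m ≈ 64.5740 m
Convert RSL to answer units (arcs ×180/π): t = 0.977491·180/π = 56.0061°, p = ρ·p = 7.03·7.373631 = 51.8366 m, q = 0.834374·180/π = 47.8061°, L = 64.5740 m.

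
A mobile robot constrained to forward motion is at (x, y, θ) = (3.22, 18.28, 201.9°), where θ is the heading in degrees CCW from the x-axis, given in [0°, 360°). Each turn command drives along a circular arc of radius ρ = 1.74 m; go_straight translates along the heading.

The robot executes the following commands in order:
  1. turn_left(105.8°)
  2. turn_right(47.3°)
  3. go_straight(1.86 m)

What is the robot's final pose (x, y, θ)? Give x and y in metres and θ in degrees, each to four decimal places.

(2.5210, 12.4133, 260.4000°)

set_pose: (x, y, θ) = (3.2200, 18.2800, 201.9000°), ρ = 1.74
turn_left(105.8°): centre at ρ to the left, rotate +105.8° → (2.4923, 15.6015, 307.7000°)
turn_right(47.3°): centre at ρ to the right, rotate −47.3° → (2.8312, 14.2473, 260.4000°)
go_straight(1.86): x += 1.86·cos θ, y += 1.86·sin θ → (2.5210, 12.4133, 260.4000°)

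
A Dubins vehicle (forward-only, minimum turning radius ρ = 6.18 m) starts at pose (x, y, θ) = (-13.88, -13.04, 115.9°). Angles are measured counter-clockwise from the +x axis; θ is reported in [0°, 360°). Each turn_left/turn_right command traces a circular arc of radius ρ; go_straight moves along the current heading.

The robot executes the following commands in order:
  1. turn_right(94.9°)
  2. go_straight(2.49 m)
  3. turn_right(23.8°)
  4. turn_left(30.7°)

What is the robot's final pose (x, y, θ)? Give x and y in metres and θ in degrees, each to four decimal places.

set_pose: (x, y, θ) = (-13.8800, -13.0400, 115.9000°), ρ = 6.18
turn_right(94.9°): centre at ρ to the right, rotate −94.9° → (-10.5354, -4.5710, 21.0000°)
go_straight(2.49): x += 2.49·cos θ, y += 2.49·sin θ → (-8.2108, -3.6787, 21.0000°)
turn_right(23.8°): centre at ρ to the right, rotate −23.8° → (-5.6942, -3.2756, -2.8000° ≡ 357.2000°)
turn_left(30.7°): centre at ρ to the left, rotate +30.7° → (-2.5005, -2.5647, 387.9000° ≡ 27.9000°)

(-2.5005, -2.5647, 27.9000°)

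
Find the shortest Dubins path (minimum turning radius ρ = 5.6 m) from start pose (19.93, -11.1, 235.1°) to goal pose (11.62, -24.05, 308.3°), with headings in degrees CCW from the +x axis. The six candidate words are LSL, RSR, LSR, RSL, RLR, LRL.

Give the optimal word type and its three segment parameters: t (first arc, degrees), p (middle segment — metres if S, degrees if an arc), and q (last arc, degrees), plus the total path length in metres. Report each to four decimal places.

RSL: t = 23.9018°, p = 5.9903 m, q = 97.1018°, L = 17.8170 m

Let ψ = atan2(Δy, Δx) = atan2(-12.95, -8.31) = -122.6882° be the start→goal bearing.
Normalize: d = |goal − start| / ρ = 15.386962/5.6 = 2.747672, α = (θ_start − ψ) mod 360° = 357.7882° = 6.244583 rad, β = (θ_goal − ψ) mod 360° = 70.9882° = 1.238979 rad.
Common terms: sin α = -0.038593, cos α = 0.999255, sin β = 0.945452, cos β = 0.325762, cos(α−β) = 0.289032, d² = 7.549700. Work in radians in the unit-radius frame; every candidate has L = ρ·(t + p + q).
LSL: p² = 2 + d² − 2cos(α−β) + 2d(sin α − sin β) = 3.563973; p = √p² = 1.887849; φ = atan2(cos β − cos α, d + sin α − sin β) = -0.364788 rad; t = (φ − α) mod 2π = 5.957000 rad, q = (β − φ) mod 2π = 1.603767 rad → L = 5.6·(5.957000 + 1.887849 + 1.603767) = 5.6·9.448615 = 52.912245 m
RSR: p² = 2 + d² − 2cos(α−β) + 2d(sin β − sin α) = 14.379300; p = √p² = 3.792005; φ = atan2(cos α − cos β, d − sin α + sin β) = 0.178556 rad; t = (α − φ) mod 2π = 6.066027 rad, q = (φ − β) mod 2π = 5.222763 rad → L = 5.6·(6.066027 + 3.792005 + 5.222763) = 5.6·15.080794 = 84.452448 m
LSR: p² = d² − 2 + 2cos(α−β) + 2d(sin α + sin β) = 11.111265; p = √p² = 3.333356; φ = atan2(−cos α − cos β, d + sin α + sin β) − atan2(−2, p) = 0.192589 rad; t = (φ − α) mod 2π = 0.231191 rad, q = (φ − β) mod 2π = 5.236796 rad → L = 5.6·(0.231191 + 3.333356 + 5.236796) = 5.6·8.801344 = 49.287525 m
RSL: p² = d² − 2 + 2cos(α−β) − 2d(sin α + sin β) = 1.144263; p = √p² = 1.069702; φ = atan2(cos α + cos β, d − sin α − sin β) − atan2(2, p) = -0.455767 rad; t = (α − φ) mod 2π = 0.417164 rad, q = (β − φ) mod 2π = 1.694745 rad → L = 5.6·(0.417164 + 1.069702 + 1.694745) = 5.6·3.181612 = 17.817026 m
RLR: c = (6 − d² + 2cos(α−β) + 2d(sin α − sin β))/8 = -0.797412; p = 2π − arccos c = 3.789394 rad; φ = atan2(cos α − cos β, d − sin α + sin β) = 0.178556 rad; t = (α − φ + p/2) mod 2π = 1.677539 rad, q = (α − β − t + p) mod 2π = 0.834274 rad → L = 5.6·(1.677539 + 3.789394 + 0.834274) = 5.6·6.301207 = 35.286759 m
LRL: c = (6 − d² + 2cos(α−β) − 2d(sin α − sin β))/8 = 0.554503; p = 2π − arccos c = 5.300155 rad; φ = atan2(cos β − cos α, d + sin α − sin β) = -0.364788 rad; t = (φ − α + p/2) mod 2π = 2.323892 rad, q = (β − α − t + p) mod 2π = 4.253844 rad → L = 5.6·(2.323892 + 5.300155 + 4.253844) = 5.6·11.877891 = 66.516190 m
Shortest: RSL with L = 17.817026 m ≈ 17.8170 m
Convert RSL to answer units (arcs ×180/π): t = 0.417164·180/π = 23.9018°, p = ρ·p = 5.6·1.069702 = 5.9903 m, q = 1.694745·180/π = 97.1018°, L = 17.8170 m.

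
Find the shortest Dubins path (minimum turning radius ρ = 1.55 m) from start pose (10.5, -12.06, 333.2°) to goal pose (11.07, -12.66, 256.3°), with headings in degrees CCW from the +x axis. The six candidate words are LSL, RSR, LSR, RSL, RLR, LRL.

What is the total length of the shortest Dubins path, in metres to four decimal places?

10.6374 m

Let ψ = atan2(Δy, Δx) = atan2(-0.60, 0.57) = -46.4688° be the start→goal bearing.
Normalize: d = |goal − start| / ρ = 0.827587/1.55 = 0.533927, α = (θ_start − ψ) mod 360° = 19.6688° = 0.343285 rad, β = (θ_goal − ψ) mod 360° = 302.7688° = 5.284312 rad.
Common terms: sin α = 0.336583, cos α = 0.941654, sin β = -0.840861, cos β = 0.541250, cos(α−β) = 0.226651, d² = 0.285078. Work in radians in the unit-radius frame; every candidate has L = ρ·(t + p + q).
LSL: p² = 2 + d² − 2cos(α−β) + 2d(sin α − sin β) = 3.089114; p = √p² = 1.757587; φ = atan2(cos β − cos α, d + sin α − sin β) = -0.229832 rad; t = (φ − α) mod 2π = 5.710068 rad, q = (β − φ) mod 2π = 5.514145 rad → L = 1.55·(5.710068 + 1.757587 + 5.514145) = 1.55·12.981800 = 20.121790 m
RSR: p² = 2 + d² − 2cos(α−β) + 2d(sin β − sin α) = 0.574437; p = √p² = 0.757916; φ = atan2(cos α − cos β, d − sin α + sin β) = 2.585001 rad; t = (α − φ) mod 2π = 4.041469 rad, q = (φ − β) mod 2π = 3.583874 rad → L = 1.55·(4.041469 + 0.757916 + 3.583874) = 1.55·8.383260 = 12.994053 m
LSR: p² = d² − 2 + 2cos(α−β) + 2d(sin α + sin β) = -1.800116 < 0 → infeasible
RSL: p² = d² − 2 + 2cos(α−β) − 2d(sin α + sin β) = -0.723123 < 0 → infeasible
RLR: c = (6 − d² + 2cos(α−β) + 2d(sin α − sin β))/8 = 0.928195; p = 2π − arccos c = 5.901922 rad; φ = atan2(cos α − cos β, d − sin α + sin β) = 2.585001 rad; t = (α − φ + p/2) mod 2π = 0.709245 rad, q = (α − β − t + p) mod 2π = 0.251650 rad → L = 1.55·(0.709245 + 5.901922 + 0.251650) = 1.55·6.862817 = 10.637367 m
LRL: c = (6 − d² + 2cos(α−β) − 2d(sin α − sin β))/8 = 0.613861; p = 2π − arccos c = 5.373331 rad; φ = atan2(cos β − cos α, d + sin α − sin β) = -0.229832 rad; t = (φ − α + p/2) mod 2π = 2.113548 rad, q = (β − α − t + p) mod 2π = 1.917625 rad → L = 1.55·(2.113548 + 5.373331 + 1.917625) = 1.55·9.404504 = 14.576981 m
Shortest: RLR with L = 10.637367 m ≈ 10.6374 m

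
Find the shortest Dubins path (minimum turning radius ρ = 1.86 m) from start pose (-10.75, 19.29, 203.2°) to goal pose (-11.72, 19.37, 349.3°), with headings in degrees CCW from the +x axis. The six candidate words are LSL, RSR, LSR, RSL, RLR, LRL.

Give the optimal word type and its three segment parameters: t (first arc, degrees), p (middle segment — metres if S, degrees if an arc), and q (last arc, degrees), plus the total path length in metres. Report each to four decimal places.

Let ψ = atan2(Δy, Δx) = atan2(0.08, -0.97) = 175.2852° be the start→goal bearing.
Normalize: d = |goal − start| / ρ = 0.973293/1.86 = 0.523276, α = (θ_start − ψ) mod 360° = 27.9148° = 0.487204 rad, β = (θ_goal − ψ) mod 360° = 174.0148° = 3.037130 rad.
Common terms: sin α = 0.468157, cos α = 0.883645, sin β = 0.104272, cos β = -0.994549, cos(α−β) = -0.830012, d² = 0.273818. Work in radians in the unit-radius frame; every candidate has L = ρ·(t + p + q).
LSL: p² = 2 + d² − 2cos(α−β) + 2d(sin α − sin β) = 4.314667; p = √p² = 2.077178; φ = atan2(cos β − cos α, d + sin α − sin β) = -1.129514 rad; t = (φ − α) mod 2π = 4.666467 rad, q = (β − φ) mod 2π = 4.166644 rad → L = 1.86·(4.666467 + 2.077178 + 4.166644) = 1.86·10.910289 = 20.293138 m
RSR: p² = 2 + d² − 2cos(α−β) + 2d(sin β − sin α) = 3.553018; p = √p² = 1.884945; φ = atan2(cos α − cos β, d − sin α + sin β) = 1.486135 rad; t = (α − φ) mod 2π = 5.284254 rad, q = (φ − β) mod 2π = 4.732190 rad → L = 1.86·(5.284254 + 1.884945 + 4.732190) = 1.86·11.901390 = 22.136585 m
LSR: p² = d² − 2 + 2cos(α−β) + 2d(sin α + sin β) = -2.787129 < 0 → infeasible
RSL: p² = d² − 2 + 2cos(α−β) − 2d(sin α + sin β) = -3.985284 < 0 → infeasible
RLR: c = (6 − d² + 2cos(α−β) + 2d(sin α − sin β))/8 = 0.555873; p = 2π − arccos c = 5.301802 rad; φ = atan2(cos α − cos β, d − sin α + sin β) = 1.486135 rad; t = (α − φ + p/2) mod 2π = 1.651970 rad, q = (α − β − t + p) mod 2π = 1.099906 rad → L = 1.86·(1.651970 + 5.301802 + 1.099906) = 1.86·8.053677 = 14.979839 m
LRL: c = (6 − d² + 2cos(α−β) − 2d(sin α − sin β))/8 = 0.460667; p = 2π − arccos c = 5.191135 rad; φ = atan2(cos β − cos α, d + sin α − sin β) = -1.129514 rad; t = (φ − α + p/2) mod 2π = 0.978849 rad, q = (β − α − t + p) mod 2π = 0.479027 rad → L = 1.86·(0.978849 + 5.191135 + 0.479027) = 1.86·6.649011 = 12.367160 m
Shortest: LRL with L = 12.367160 m ≈ 12.3672 m
Convert LRL to answer units (arcs ×180/π): t = 0.978849·180/π = 56.0839°, p = 5.191135·180/π = 297.4301°, q = 0.479027·180/π = 27.4462°, L = 12.3672 m.

LRL: t = 56.0839°, p = 297.4301°, q = 27.4462°, L = 12.3672 m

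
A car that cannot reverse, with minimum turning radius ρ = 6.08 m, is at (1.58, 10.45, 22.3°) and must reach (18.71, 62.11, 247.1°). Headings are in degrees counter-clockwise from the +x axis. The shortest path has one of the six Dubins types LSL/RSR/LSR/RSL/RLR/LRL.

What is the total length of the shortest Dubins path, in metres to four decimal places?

74.1924 m

Let ψ = atan2(Δy, Δx) = atan2(51.66, 17.13) = 71.6549° be the start→goal bearing.
Normalize: d = |goal − start| / ρ = 54.426028/6.08 = 8.951649, α = (θ_start − ψ) mod 360° = 310.6451° = 5.421779 rad, β = (θ_goal − ψ) mod 360° = 175.4451° = 3.062094 rad.
Common terms: sin α = -0.758759, cos α = 0.651371, sin β = 0.079415, cos β = -0.996842, cos(α−β) = -0.709571, d² = 80.132025. Work in radians in the unit-radius frame; every candidate has L = ρ·(t + p + q).
LSL: p² = 2 + d² − 2cos(α−β) + 2d(sin α − sin β) = 68.545085; p = √p² = 8.279196; φ = atan2(cos β − cos α, d + sin α − sin β) = -0.200418 rad; t = (φ − α) mod 2π = 0.660988 rad, q = (β − φ) mod 2π = 3.262512 rad → L = 6.08·(0.660988 + 8.279196 + 3.262512) = 6.08·12.202696 = 74.192392 m
RSR: p² = 2 + d² − 2cos(α−β) + 2d(sin β − sin α) = 98.557248; p = √p² = 9.927600; φ = atan2(cos α − cos β, d − sin α + sin β) = 0.166796 rad; t = (α − φ) mod 2π = 5.254984 rad, q = (φ − β) mod 2π = 3.387887 rad → L = 6.08·(5.254984 + 9.927600 + 3.387887) = 6.08·18.570471 = 112.908462 m
LSR: p² = d² − 2 + 2cos(α−β) + 2d(sin α + sin β) = 64.550380; p = √p² = 8.034325; φ = atan2(−cos α − cos β, d + sin α + sin β) − atan2(−2, p) = 0.285711 rad; t = (φ − α) mod 2π = 1.147117 rad, q = (φ − β) mod 2π = 3.506802 rad → L = 6.08·(1.147117 + 8.034325 + 3.506802) = 6.08·12.688245 = 77.144529 m
RSL: p² = d² − 2 + 2cos(α−β) − 2d(sin α + sin β) = 88.875388; p = √p² = 9.427374; φ = atan2(cos α + cos β, d − sin α − sin β) − atan2(2, p) = -0.244904 rad; t = (α − φ) mod 2π = 5.666683 rad, q = (β − φ) mod 2π = 3.306998 rad → L = 6.08·(5.666683 + 9.427374 + 3.306998) = 6.08·18.401056 = 111.878419 m
RLR: c = (6 − d² + 2cos(α−β) + 2d(sin α − sin β))/8 = -11.319656, |c| > 1 → infeasible
LRL: c = (6 − d² + 2cos(α−β) − 2d(sin α − sin β))/8 = -7.568136, |c| > 1 → infeasible
Shortest: LSL with L = 74.192392 m ≈ 74.1924 m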